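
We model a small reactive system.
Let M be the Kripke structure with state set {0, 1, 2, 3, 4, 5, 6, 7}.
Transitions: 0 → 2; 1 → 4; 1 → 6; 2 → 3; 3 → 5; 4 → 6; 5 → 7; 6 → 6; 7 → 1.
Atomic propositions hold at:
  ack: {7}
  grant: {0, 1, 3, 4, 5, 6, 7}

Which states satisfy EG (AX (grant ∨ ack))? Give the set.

{1, 2, 3, 4, 5, 6, 7}

Sat(grant ∨ ack) = {0, 1, 3, 4, 5, 6, 7}
Sat(AX (grant ∨ ack)) = {s : every successor in {0, 1, 3, 4, 5, 6, 7}} = {1, 2, 3, 4, 5, 6, 7}
EG (AX (grant ∨ ack)): greatest fixpoint, start Z0 = {1, 2, 3, 4, 5, 6, 7}, keep only states in Sat with some successor in Z. Already a fixed point.
Sat(EG (AX (grant ∨ ack))) = {1, 2, 3, 4, 5, 6, 7}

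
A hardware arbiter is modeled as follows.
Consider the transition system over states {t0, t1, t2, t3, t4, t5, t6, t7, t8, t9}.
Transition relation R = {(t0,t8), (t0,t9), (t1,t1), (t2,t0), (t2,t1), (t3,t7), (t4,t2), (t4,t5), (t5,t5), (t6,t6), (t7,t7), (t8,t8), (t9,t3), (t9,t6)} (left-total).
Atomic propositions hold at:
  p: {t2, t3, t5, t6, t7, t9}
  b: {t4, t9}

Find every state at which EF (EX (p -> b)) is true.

Sat(p -> b) = {t0, t1, t4, t8, t9}
Sat(EX (p -> b)) = {s : some successor in {t0, t1, t4, t8, t9}} = {t0, t1, t2, t8}
EF (EX (p -> b)): least fixpoint, start Z0 = {t0, t1, t2, t8}, add states with some successor in Z. Z1 = {t0, t1, t2, t4, t8}; fixed.
Sat(EF (EX (p -> b))) = {t0, t1, t2, t4, t8}

{t0, t1, t2, t4, t8}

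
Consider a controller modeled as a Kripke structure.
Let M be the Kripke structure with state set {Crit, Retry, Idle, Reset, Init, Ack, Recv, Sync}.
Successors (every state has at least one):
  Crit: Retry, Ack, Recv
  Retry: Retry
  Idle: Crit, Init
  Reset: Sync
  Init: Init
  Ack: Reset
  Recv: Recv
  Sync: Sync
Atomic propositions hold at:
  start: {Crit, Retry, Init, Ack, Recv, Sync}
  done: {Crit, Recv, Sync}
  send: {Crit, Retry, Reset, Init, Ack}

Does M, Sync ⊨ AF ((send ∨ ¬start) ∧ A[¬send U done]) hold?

No

Sat(¬start) = {Idle, Reset}
Sat(send ∨ ¬start) = {Crit, Retry, Idle, Reset, Init, Ack}
Sat(¬send) = {Idle, Recv, Sync}
A[¬send U done]: least fixpoint, start Z0 = Sat(done) = {Crit, Recv, Sync}, add states in Sat(¬send) with every successor in Z. Already a fixed point.
Sat(A[¬send U done]) = {Crit, Recv, Sync}
Sat((send ∨ ¬start) ∧ A[¬send U done]) = {Crit}
AF ((send ∨ ¬start) ∧ A[¬send U done]): least fixpoint, start Z0 = {Crit}, add states with every successor in Z. Already a fixed point.
Sat(AF ((send ∨ ¬start) ∧ A[¬send U done])) = {Crit}
Sync ∉ Sat(AF ((send ∨ ¬start) ∧ A[¬send U done])) = {Crit}, so the formula does not hold at Sync.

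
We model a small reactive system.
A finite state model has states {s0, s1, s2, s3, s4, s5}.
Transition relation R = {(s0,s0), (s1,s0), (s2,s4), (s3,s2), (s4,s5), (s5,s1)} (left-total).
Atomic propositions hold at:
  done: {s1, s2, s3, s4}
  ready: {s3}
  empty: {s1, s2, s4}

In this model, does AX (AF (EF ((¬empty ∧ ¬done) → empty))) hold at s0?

Sat(¬empty) = {s0, s3, s5}
Sat(¬done) = {s0, s5}
Sat(¬empty ∧ ¬done) = {s0, s5}
Sat((¬empty ∧ ¬done) → empty) = {s1, s2, s3, s4}
EF ((¬empty ∧ ¬done) → empty): least fixpoint, start Z0 = {s1, s2, s3, s4}, add states with some successor in Z. Z1 = {s1, s2, s3, s4, s5}; fixed.
Sat(EF ((¬empty ∧ ¬done) → empty)) = {s1, s2, s3, s4, s5}
AF (EF ((¬empty ∧ ¬done) → empty)): least fixpoint, start Z0 = {s1, s2, s3, s4, s5}, add states with every successor in Z. Already a fixed point.
Sat(AF (EF ((¬empty ∧ ¬done) → empty))) = {s1, s2, s3, s4, s5}
Sat(AX (AF (EF ((¬empty ∧ ¬done) → empty)))) = {s : every successor in {s1, s2, s3, s4, s5}} = {s2, s3, s4, s5}
s0 ∉ Sat(AX (AF (EF ((¬empty ∧ ¬done) → empty)))) = {s2, s3, s4, s5}, so the formula does not hold at s0.

No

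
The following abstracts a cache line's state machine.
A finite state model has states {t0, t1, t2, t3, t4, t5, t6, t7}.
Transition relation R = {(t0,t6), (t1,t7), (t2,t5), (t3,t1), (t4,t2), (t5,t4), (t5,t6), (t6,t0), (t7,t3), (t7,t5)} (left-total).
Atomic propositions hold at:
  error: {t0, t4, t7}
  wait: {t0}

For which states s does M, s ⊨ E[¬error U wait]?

Sat(¬error) = {t1, t2, t3, t5, t6}
E[¬error U wait]: least fixpoint, start Z0 = Sat(wait) = {t0}, add states in Sat(¬error) with some successor in Z. Z1 = {t0, t6}; Z2 = {t0, t5, t6}; Z3 = {t0, t2, t5, t6}; fixed.
Sat(E[¬error U wait]) = {t0, t2, t5, t6}

{t0, t2, t5, t6}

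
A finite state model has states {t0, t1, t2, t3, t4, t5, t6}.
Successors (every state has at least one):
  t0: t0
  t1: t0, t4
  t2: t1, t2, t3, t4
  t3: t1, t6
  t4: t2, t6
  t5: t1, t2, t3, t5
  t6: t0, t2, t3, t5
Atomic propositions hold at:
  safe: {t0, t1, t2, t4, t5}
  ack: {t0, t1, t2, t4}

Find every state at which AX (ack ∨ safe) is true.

{t0, t1}

Sat(ack ∨ safe) = {t0, t1, t2, t4, t5}
Sat(AX (ack ∨ safe)) = {s : every successor in {t0, t1, t2, t4, t5}} = {t0, t1}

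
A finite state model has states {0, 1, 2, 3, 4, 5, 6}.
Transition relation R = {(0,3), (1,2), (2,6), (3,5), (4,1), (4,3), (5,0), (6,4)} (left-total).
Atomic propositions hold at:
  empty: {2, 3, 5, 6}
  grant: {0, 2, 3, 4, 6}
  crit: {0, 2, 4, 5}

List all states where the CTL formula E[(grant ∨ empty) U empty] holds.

{0, 2, 3, 4, 5, 6}

Sat(grant ∨ empty) = {0, 2, 3, 4, 5, 6}
E[(grant ∨ empty) U empty]: least fixpoint, start Z0 = Sat(empty) = {2, 3, 5, 6}, add states in Sat(grant ∨ empty) with some successor in Z. Z1 = {0, 2, 3, 4, 5, 6}; fixed.
Sat(E[(grant ∨ empty) U empty]) = {0, 2, 3, 4, 5, 6}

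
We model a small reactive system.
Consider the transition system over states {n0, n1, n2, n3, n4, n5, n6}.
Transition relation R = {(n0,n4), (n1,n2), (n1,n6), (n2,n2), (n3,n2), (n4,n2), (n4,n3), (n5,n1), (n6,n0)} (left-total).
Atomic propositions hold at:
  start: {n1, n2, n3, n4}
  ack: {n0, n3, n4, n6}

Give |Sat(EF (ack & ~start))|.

Sat(~start) = {n0, n5, n6}
Sat(ack & ~start) = {n0, n6}
EF (ack & ~start): least fixpoint, start Z0 = {n0, n6}, add states with some successor in Z. Z1 = {n0, n1, n6}; Z2 = {n0, n1, n5, n6}; fixed.
Sat(EF (ack & ~start)) = {n0, n1, n5, n6}
|Sat(EF (ack & ~start))| = |{n0, n1, n5, n6}| = 4.

4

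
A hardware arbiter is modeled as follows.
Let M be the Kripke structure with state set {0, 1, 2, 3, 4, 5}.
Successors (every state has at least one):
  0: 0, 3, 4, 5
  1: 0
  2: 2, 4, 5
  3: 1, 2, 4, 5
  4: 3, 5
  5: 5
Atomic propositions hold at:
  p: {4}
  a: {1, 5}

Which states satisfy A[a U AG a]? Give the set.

AG a: greatest fixpoint, start Z0 = {1, 5}, keep only states in Sat with every successor in Z. Z1 = {5}; fixed.
Sat(AG a) = {5}
A[a U AG a]: least fixpoint, start Z0 = Sat(AG a) = {5}, add states in Sat(a) with every successor in Z. Already a fixed point.
Sat(A[a U AG a]) = {5}

{5}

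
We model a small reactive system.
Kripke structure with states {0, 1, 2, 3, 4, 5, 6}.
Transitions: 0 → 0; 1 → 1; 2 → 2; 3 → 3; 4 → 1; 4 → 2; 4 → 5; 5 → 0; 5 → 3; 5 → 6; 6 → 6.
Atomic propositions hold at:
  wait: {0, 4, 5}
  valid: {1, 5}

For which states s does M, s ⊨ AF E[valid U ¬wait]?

{1, 2, 3, 4, 5, 6}

Sat(¬wait) = {1, 2, 3, 6}
E[valid U ¬wait]: least fixpoint, start Z0 = Sat(¬wait) = {1, 2, 3, 6}, add states in Sat(valid) with some successor in Z. Z1 = {1, 2, 3, 5, 6}; fixed.
Sat(E[valid U ¬wait]) = {1, 2, 3, 5, 6}
AF E[valid U ¬wait]: least fixpoint, start Z0 = {1, 2, 3, 5, 6}, add states with every successor in Z. Z1 = {1, 2, 3, 4, 5, 6}; fixed.
Sat(AF E[valid U ¬wait]) = {1, 2, 3, 4, 5, 6}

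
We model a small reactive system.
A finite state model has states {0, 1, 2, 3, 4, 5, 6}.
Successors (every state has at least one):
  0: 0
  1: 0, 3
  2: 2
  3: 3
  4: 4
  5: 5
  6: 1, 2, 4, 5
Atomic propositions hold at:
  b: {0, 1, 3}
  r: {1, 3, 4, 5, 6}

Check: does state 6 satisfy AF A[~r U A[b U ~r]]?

Sat(~r) = {0, 2}
A[b U ~r]: least fixpoint, start Z0 = Sat(~r) = {0, 2}, add states in Sat(b) with every successor in Z. Already a fixed point.
Sat(A[b U ~r]) = {0, 2}
A[~r U A[b U ~r]]: least fixpoint, start Z0 = Sat(A[b U ~r]) = {0, 2}, add states in Sat(~r) with every successor in Z. Already a fixed point.
Sat(A[~r U A[b U ~r]]) = {0, 2}
AF A[~r U A[b U ~r]]: least fixpoint, start Z0 = {0, 2}, add states with every successor in Z. Already a fixed point.
Sat(AF A[~r U A[b U ~r]]) = {0, 2}
6 ∉ Sat(AF A[~r U A[b U ~r]]) = {0, 2}, so the formula does not hold at 6.

No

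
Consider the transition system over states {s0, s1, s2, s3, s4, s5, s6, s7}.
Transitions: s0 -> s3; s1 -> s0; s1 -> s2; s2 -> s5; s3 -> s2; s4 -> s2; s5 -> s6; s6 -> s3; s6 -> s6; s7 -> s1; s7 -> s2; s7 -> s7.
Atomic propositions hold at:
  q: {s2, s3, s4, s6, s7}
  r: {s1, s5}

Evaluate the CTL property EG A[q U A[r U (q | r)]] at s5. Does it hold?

Yes

Sat(q | r) = {s1, s2, s3, s4, s5, s6, s7}
A[r U (q | r)]: least fixpoint, start Z0 = Sat((q | r)) = {s1, s2, s3, s4, s5, s6, s7}, add states in Sat(r) with every successor in Z. Already a fixed point.
Sat(A[r U (q | r)]) = {s1, s2, s3, s4, s5, s6, s7}
A[q U A[r U (q | r)]]: least fixpoint, start Z0 = Sat(A[r U (q | r)]) = {s1, s2, s3, s4, s5, s6, s7}, add states in Sat(q) with every successor in Z. Already a fixed point.
Sat(A[q U A[r U (q | r)]]) = {s1, s2, s3, s4, s5, s6, s7}
EG A[q U A[r U (q | r)]]: greatest fixpoint, start Z0 = {s1, s2, s3, s4, s5, s6, s7}, keep only states in Sat with some successor in Z. Already a fixed point.
Sat(EG A[q U A[r U (q | r)]]) = {s1, s2, s3, s4, s5, s6, s7}
s5 ∈ Sat(EG A[q U A[r U (q | r)]]) = {s1, s2, s3, s4, s5, s6, s7}, so the formula holds at s5.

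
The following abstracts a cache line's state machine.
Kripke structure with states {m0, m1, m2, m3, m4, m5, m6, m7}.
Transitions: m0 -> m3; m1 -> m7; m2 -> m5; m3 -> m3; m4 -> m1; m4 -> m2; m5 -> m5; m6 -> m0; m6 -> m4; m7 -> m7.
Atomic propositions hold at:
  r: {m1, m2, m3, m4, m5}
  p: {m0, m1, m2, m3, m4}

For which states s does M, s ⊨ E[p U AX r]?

Sat(AX r) = {s : every successor in {m1, m2, m3, m4, m5}} = {m0, m2, m3, m4, m5}
E[p U AX r]: least fixpoint, start Z0 = Sat(AX r) = {m0, m2, m3, m4, m5}, add states in Sat(p) with some successor in Z. Already a fixed point.
Sat(E[p U AX r]) = {m0, m2, m3, m4, m5}

{m0, m2, m3, m4, m5}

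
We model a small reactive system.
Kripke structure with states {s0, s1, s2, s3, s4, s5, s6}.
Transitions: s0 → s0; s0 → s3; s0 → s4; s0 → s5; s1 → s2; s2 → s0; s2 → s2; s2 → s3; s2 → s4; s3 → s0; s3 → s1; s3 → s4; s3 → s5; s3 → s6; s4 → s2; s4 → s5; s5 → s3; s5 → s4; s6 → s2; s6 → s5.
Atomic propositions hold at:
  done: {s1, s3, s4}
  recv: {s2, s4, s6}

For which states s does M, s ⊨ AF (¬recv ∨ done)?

Sat(¬recv) = {s0, s1, s3, s5}
Sat(¬recv ∨ done) = {s0, s1, s3, s4, s5}
AF (¬recv ∨ done): least fixpoint, start Z0 = {s0, s1, s3, s4, s5}, add states with every successor in Z. Already a fixed point.
Sat(AF (¬recv ∨ done)) = {s0, s1, s3, s4, s5}

{s0, s1, s3, s4, s5}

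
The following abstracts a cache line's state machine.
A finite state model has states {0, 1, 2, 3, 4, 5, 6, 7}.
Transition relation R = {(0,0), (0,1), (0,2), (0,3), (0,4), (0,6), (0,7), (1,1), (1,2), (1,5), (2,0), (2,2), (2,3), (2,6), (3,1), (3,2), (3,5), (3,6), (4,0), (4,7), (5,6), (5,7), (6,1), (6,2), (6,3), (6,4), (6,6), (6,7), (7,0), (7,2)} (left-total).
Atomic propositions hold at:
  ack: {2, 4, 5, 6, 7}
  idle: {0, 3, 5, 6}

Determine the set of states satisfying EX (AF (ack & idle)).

{0, 1, 2, 3, 5, 6}

Sat(ack & idle) = {5, 6}
AF (ack & idle): least fixpoint, start Z0 = {5, 6}, add states with every successor in Z. Already a fixed point.
Sat(AF (ack & idle)) = {5, 6}
Sat(EX (AF (ack & idle))) = {s : some successor in {5, 6}} = {0, 1, 2, 3, 5, 6}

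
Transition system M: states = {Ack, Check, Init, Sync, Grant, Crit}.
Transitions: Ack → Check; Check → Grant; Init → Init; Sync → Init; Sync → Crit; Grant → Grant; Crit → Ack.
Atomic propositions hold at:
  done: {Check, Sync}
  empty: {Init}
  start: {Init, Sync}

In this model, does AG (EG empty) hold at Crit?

No

EG empty: greatest fixpoint, start Z0 = {Init}, keep only states in Sat with some successor in Z. Already a fixed point.
Sat(EG empty) = {Init}
AG (EG empty): greatest fixpoint, start Z0 = {Init}, keep only states in Sat with every successor in Z. Already a fixed point.
Sat(AG (EG empty)) = {Init}
Crit ∉ Sat(AG (EG empty)) = {Init}, so the formula does not hold at Crit.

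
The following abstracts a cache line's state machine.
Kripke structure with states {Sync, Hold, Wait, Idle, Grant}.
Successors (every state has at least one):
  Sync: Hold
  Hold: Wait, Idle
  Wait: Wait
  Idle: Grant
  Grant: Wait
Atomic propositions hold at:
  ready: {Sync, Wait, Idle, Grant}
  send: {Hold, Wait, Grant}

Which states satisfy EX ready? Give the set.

{Hold, Wait, Idle, Grant}

Sat(EX ready) = {s : some successor in {Sync, Wait, Idle, Grant}} = {Hold, Wait, Idle, Grant}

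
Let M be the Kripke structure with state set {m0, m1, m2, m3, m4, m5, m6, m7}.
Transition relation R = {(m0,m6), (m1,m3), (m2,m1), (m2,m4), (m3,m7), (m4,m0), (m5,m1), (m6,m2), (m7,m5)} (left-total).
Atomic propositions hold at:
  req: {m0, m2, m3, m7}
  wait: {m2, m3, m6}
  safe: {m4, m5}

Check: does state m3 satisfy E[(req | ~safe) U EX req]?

Yes

Sat(~safe) = {m0, m1, m2, m3, m6, m7}
Sat(req | ~safe) = {m0, m1, m2, m3, m6, m7}
Sat(EX req) = {s : some successor in {m0, m2, m3, m7}} = {m1, m3, m4, m6}
E[(req | ~safe) U EX req]: least fixpoint, start Z0 = Sat(EX req) = {m1, m3, m4, m6}, add states in Sat(req | ~safe) with some successor in Z. Z1 = {m0, m1, m2, m3, m4, m6}; fixed.
Sat(E[(req | ~safe) U EX req]) = {m0, m1, m2, m3, m4, m6}
m3 ∈ Sat(E[(req | ~safe) U EX req]) = {m0, m1, m2, m3, m4, m6}, so the formula holds at m3.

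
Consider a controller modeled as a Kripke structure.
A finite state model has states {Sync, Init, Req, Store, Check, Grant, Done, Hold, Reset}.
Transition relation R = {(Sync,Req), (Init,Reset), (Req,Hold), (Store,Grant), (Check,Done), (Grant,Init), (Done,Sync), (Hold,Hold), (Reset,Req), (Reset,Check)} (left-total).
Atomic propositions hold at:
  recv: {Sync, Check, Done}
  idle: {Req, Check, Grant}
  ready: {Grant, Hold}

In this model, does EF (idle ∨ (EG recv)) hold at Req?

EG recv: greatest fixpoint, start Z0 = {Sync, Check, Done}, keep only states in Sat with some successor in Z. Z1 = {Check, Done}; Z2 = {Check}; Z3 = ∅; fixed.
Sat(EG recv) = ∅
Sat(idle ∨ (EG recv)) = {Req, Check, Grant}
EF (idle ∨ (EG recv)): least fixpoint, start Z0 = {Req, Check, Grant}, add states with some successor in Z. Z1 = {Sync, Req, Store, Check, Grant, Reset}; Z2 = {Sync, Init, Req, Store, Check, Grant, Done, Reset}; fixed.
Sat(EF (idle ∨ (EG recv))) = {Sync, Init, Req, Store, Check, Grant, Done, Reset}
Req ∈ Sat(EF (idle ∨ (EG recv))) = {Sync, Init, Req, Store, Check, Grant, Done, Reset}, so the formula holds at Req.

Yes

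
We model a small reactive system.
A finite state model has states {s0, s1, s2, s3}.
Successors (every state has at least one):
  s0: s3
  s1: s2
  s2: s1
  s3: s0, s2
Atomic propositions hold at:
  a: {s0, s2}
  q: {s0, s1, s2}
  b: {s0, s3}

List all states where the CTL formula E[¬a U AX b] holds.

{s0, s3}

Sat(¬a) = {s1, s3}
Sat(AX b) = {s : every successor in {s0, s3}} = {s0}
E[¬a U AX b]: least fixpoint, start Z0 = Sat(AX b) = {s0}, add states in Sat(¬a) with some successor in Z. Z1 = {s0, s3}; fixed.
Sat(E[¬a U AX b]) = {s0, s3}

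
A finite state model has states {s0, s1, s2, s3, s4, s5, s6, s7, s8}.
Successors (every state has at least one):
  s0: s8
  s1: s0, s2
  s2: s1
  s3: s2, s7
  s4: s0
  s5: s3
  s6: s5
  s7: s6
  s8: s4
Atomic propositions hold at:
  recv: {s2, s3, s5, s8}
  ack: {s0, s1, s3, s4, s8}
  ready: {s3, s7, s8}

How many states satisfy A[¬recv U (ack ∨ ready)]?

6

Sat(¬recv) = {s0, s1, s4, s6, s7}
Sat(ack ∨ ready) = {s0, s1, s3, s4, s7, s8}
A[¬recv U (ack ∨ ready)]: least fixpoint, start Z0 = Sat((ack ∨ ready)) = {s0, s1, s3, s4, s7, s8}, add states in Sat(¬recv) with every successor in Z. Already a fixed point.
Sat(A[¬recv U (ack ∨ ready)]) = {s0, s1, s3, s4, s7, s8}
|Sat(A[¬recv U (ack ∨ ready)])| = |{s0, s1, s3, s4, s7, s8}| = 6.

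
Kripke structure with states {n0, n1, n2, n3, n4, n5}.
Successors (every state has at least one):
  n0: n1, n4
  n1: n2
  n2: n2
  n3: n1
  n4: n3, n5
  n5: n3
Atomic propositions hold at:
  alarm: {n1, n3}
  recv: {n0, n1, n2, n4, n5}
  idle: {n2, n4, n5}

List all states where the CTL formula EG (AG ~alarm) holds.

Sat(~alarm) = {n0, n2, n4, n5}
AG ~alarm: greatest fixpoint, start Z0 = {n0, n2, n4, n5}, keep only states in Sat with every successor in Z. Z1 = {n2}; fixed.
Sat(AG ~alarm) = {n2}
EG (AG ~alarm): greatest fixpoint, start Z0 = {n2}, keep only states in Sat with some successor in Z. Already a fixed point.
Sat(EG (AG ~alarm)) = {n2}

{n2}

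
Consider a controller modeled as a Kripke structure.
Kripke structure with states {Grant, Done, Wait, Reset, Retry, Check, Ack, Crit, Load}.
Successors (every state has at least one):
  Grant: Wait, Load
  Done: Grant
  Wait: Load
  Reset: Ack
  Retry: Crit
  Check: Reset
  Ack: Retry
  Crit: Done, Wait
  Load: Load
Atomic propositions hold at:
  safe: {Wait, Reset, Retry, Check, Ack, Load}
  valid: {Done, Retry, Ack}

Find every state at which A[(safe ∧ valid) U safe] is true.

Sat(safe ∧ valid) = {Retry, Ack}
A[(safe ∧ valid) U safe]: least fixpoint, start Z0 = Sat(safe) = {Wait, Reset, Retry, Check, Ack, Load}, add states in Sat(safe ∧ valid) with every successor in Z. Already a fixed point.
Sat(A[(safe ∧ valid) U safe]) = {Wait, Reset, Retry, Check, Ack, Load}

{Wait, Reset, Retry, Check, Ack, Load}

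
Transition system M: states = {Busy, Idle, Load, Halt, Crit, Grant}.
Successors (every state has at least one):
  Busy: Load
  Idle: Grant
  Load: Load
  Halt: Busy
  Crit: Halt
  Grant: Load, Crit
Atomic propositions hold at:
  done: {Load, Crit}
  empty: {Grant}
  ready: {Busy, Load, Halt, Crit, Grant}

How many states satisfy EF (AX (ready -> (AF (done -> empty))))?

Sat(done -> empty) = {Busy, Idle, Halt, Grant}
AF (done -> empty): least fixpoint, start Z0 = {Busy, Idle, Halt, Grant}, add states with every successor in Z. Z1 = {Busy, Idle, Halt, Crit, Grant}; fixed.
Sat(AF (done -> empty)) = {Busy, Idle, Halt, Crit, Grant}
Sat(ready -> (AF (done -> empty))) = {Busy, Idle, Halt, Crit, Grant}
Sat(AX (ready -> (AF (done -> empty)))) = {s : every successor in {Busy, Idle, Halt, Crit, Grant}} = {Idle, Halt, Crit}
EF (AX (ready -> (AF (done -> empty)))): least fixpoint, start Z0 = {Idle, Halt, Crit}, add states with some successor in Z. Z1 = {Idle, Halt, Crit, Grant}; fixed.
Sat(EF (AX (ready -> (AF (done -> empty))))) = {Idle, Halt, Crit, Grant}
|Sat(EF (AX (ready -> (AF (done -> empty)))))| = |{Idle, Halt, Crit, Grant}| = 4.

4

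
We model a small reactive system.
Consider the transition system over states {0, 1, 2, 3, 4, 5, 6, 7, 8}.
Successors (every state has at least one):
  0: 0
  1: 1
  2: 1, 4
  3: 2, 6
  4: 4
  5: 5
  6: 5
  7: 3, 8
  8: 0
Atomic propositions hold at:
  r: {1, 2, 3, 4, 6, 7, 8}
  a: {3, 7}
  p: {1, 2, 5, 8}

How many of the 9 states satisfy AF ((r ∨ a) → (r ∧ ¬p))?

Sat(r ∨ a) = {1, 2, 3, 4, 6, 7, 8}
Sat(¬p) = {0, 3, 4, 6, 7}
Sat(r ∧ ¬p) = {3, 4, 6, 7}
Sat((r ∨ a) → (r ∧ ¬p)) = {0, 3, 4, 5, 6, 7}
AF ((r ∨ a) → (r ∧ ¬p)): least fixpoint, start Z0 = {0, 3, 4, 5, 6, 7}, add states with every successor in Z. Z1 = {0, 3, 4, 5, 6, 7, 8}; fixed.
Sat(AF ((r ∨ a) → (r ∧ ¬p))) = {0, 3, 4, 5, 6, 7, 8}
|Sat(AF ((r ∨ a) → (r ∧ ¬p)))| = |{0, 3, 4, 5, 6, 7, 8}| = 7.

7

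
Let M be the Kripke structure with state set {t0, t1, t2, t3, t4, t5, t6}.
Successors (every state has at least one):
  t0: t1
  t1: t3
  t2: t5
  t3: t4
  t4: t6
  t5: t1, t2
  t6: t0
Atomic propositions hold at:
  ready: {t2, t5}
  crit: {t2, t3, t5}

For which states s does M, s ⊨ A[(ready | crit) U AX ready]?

{t2}

Sat(ready | crit) = {t2, t3, t5}
Sat(AX ready) = {s : every successor in {t2, t5}} = {t2}
A[(ready | crit) U AX ready]: least fixpoint, start Z0 = Sat(AX ready) = {t2}, add states in Sat(ready | crit) with every successor in Z. Already a fixed point.
Sat(A[(ready | crit) U AX ready]) = {t2}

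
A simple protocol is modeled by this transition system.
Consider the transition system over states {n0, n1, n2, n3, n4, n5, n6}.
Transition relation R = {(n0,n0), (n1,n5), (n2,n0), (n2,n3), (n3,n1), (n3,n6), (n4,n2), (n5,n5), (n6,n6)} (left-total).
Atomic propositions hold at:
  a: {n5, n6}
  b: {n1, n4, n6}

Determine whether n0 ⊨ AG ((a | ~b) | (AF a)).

Sat(~b) = {n0, n2, n3, n5}
Sat(a | ~b) = {n0, n2, n3, n5, n6}
AF a: least fixpoint, start Z0 = {n5, n6}, add states with every successor in Z. Z1 = {n1, n5, n6}; Z2 = {n1, n3, n5, n6}; fixed.
Sat(AF a) = {n1, n3, n5, n6}
Sat((a | ~b) | (AF a)) = {n0, n1, n2, n3, n5, n6}
AG ((a | ~b) | (AF a)): greatest fixpoint, start Z0 = {n0, n1, n2, n3, n5, n6}, keep only states in Sat with every successor in Z. Already a fixed point.
Sat(AG ((a | ~b) | (AF a))) = {n0, n1, n2, n3, n5, n6}
n0 ∈ Sat(AG ((a | ~b) | (AF a))) = {n0, n1, n2, n3, n5, n6}, so the formula holds at n0.

Yes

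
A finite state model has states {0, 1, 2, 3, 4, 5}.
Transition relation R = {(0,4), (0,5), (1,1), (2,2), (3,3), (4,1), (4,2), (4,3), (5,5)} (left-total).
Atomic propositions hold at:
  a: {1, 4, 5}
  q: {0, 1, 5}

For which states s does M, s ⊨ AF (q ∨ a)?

Sat(q ∨ a) = {0, 1, 4, 5}
AF (q ∨ a): least fixpoint, start Z0 = {0, 1, 4, 5}, add states with every successor in Z. Already a fixed point.
Sat(AF (q ∨ a)) = {0, 1, 4, 5}

{0, 1, 4, 5}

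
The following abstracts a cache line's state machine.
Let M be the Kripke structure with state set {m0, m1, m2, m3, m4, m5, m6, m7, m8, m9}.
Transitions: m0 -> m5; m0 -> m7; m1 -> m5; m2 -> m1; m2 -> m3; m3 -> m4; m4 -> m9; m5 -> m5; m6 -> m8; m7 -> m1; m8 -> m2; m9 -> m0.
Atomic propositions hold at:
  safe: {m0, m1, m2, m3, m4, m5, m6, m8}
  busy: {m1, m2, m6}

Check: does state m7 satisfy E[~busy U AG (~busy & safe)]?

No

Sat(~busy) = {m0, m3, m4, m5, m7, m8, m9}
Sat(~busy & safe) = {m0, m3, m4, m5, m8}
AG (~busy & safe): greatest fixpoint, start Z0 = {m0, m3, m4, m5, m8}, keep only states in Sat with every successor in Z. Z1 = {m3, m5}; Z2 = {m5}; fixed.
Sat(AG (~busy & safe)) = {m5}
E[~busy U AG (~busy & safe)]: least fixpoint, start Z0 = Sat(AG (~busy & safe)) = {m5}, add states in Sat(~busy) with some successor in Z. Z1 = {m0, m5}; Z2 = {m0, m5, m9}; Z3 = {m0, m4, m5, m9}; Z4 = {m0, m3, m4, m5, m9}; fixed.
Sat(E[~busy U AG (~busy & safe)]) = {m0, m3, m4, m5, m9}
m7 ∉ Sat(E[~busy U AG (~busy & safe)]) = {m0, m3, m4, m5, m9}, so the formula does not hold at m7.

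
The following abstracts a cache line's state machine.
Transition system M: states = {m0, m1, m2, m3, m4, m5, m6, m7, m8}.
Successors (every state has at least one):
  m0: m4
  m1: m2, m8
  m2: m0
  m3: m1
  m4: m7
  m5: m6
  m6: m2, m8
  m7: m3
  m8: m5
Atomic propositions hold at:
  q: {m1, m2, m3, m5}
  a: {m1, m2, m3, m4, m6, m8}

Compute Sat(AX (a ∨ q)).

Sat(a ∨ q) = {m1, m2, m3, m4, m5, m6, m8}
Sat(AX (a ∨ q)) = {s : every successor in {m1, m2, m3, m4, m5, m6, m8}} = {m0, m1, m3, m5, m6, m7, m8}

{m0, m1, m3, m5, m6, m7, m8}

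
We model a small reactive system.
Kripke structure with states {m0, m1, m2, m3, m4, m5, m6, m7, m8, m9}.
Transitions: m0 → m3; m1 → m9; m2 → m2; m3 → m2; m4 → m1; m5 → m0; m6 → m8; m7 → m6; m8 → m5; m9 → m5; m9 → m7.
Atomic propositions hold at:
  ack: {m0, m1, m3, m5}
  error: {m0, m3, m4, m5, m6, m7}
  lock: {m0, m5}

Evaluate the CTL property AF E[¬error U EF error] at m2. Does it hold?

Sat(¬error) = {m1, m2, m8, m9}
EF error: least fixpoint, start Z0 = {m0, m3, m4, m5, m6, m7}, add states with some successor in Z. Z1 = {m0, m3, m4, m5, m6, m7, m8, m9}; Z2 = {m0, m1, m3, m4, m5, m6, m7, m8, m9}; fixed.
Sat(EF error) = {m0, m1, m3, m4, m5, m6, m7, m8, m9}
E[¬error U EF error]: least fixpoint, start Z0 = Sat(EF error) = {m0, m1, m3, m4, m5, m6, m7, m8, m9}, add states in Sat(¬error) with some successor in Z. Already a fixed point.
Sat(E[¬error U EF error]) = {m0, m1, m3, m4, m5, m6, m7, m8, m9}
AF E[¬error U EF error]: least fixpoint, start Z0 = {m0, m1, m3, m4, m5, m6, m7, m8, m9}, add states with every successor in Z. Already a fixed point.
Sat(AF E[¬error U EF error]) = {m0, m1, m3, m4, m5, m6, m7, m8, m9}
m2 ∉ Sat(AF E[¬error U EF error]) = {m0, m1, m3, m4, m5, m6, m7, m8, m9}, so the formula does not hold at m2.

No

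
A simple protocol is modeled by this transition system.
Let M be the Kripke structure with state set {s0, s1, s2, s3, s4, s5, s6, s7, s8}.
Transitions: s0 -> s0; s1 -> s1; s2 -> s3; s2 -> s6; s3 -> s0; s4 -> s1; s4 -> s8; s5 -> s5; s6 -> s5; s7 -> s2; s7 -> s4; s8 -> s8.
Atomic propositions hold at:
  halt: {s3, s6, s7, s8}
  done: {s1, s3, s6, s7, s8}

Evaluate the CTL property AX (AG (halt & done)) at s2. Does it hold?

Sat(halt & done) = {s3, s6, s7, s8}
AG (halt & done): greatest fixpoint, start Z0 = {s3, s6, s7, s8}, keep only states in Sat with every successor in Z. Z1 = {s8}; fixed.
Sat(AG (halt & done)) = {s8}
Sat(AX (AG (halt & done))) = {s : every successor in {s8}} = {s8}
s2 ∉ Sat(AX (AG (halt & done))) = {s8}, so the formula does not hold at s2.

No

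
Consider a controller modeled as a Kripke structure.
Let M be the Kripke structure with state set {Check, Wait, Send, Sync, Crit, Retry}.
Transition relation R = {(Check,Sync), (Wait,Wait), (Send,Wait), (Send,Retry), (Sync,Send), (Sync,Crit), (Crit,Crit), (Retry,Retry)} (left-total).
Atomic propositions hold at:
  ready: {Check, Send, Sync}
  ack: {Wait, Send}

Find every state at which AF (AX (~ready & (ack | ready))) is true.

{Wait}

Sat(~ready) = {Wait, Crit, Retry}
Sat(ack | ready) = {Check, Wait, Send, Sync}
Sat(~ready & (ack | ready)) = {Wait}
Sat(AX (~ready & (ack | ready))) = {s : every successor in {Wait}} = {Wait}
AF (AX (~ready & (ack | ready))): least fixpoint, start Z0 = {Wait}, add states with every successor in Z. Already a fixed point.
Sat(AF (AX (~ready & (ack | ready)))) = {Wait}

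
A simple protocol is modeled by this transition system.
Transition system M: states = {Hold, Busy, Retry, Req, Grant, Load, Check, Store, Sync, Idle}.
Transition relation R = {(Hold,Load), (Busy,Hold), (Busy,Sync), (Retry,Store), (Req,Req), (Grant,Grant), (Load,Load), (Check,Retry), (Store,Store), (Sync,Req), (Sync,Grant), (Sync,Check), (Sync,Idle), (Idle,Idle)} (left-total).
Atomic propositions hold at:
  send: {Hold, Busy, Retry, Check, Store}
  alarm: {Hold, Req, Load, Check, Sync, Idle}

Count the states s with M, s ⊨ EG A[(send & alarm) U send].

3

Sat(send & alarm) = {Hold, Check}
A[(send & alarm) U send]: least fixpoint, start Z0 = Sat(send) = {Hold, Busy, Retry, Check, Store}, add states in Sat(send & alarm) with every successor in Z. Already a fixed point.
Sat(A[(send & alarm) U send]) = {Hold, Busy, Retry, Check, Store}
EG A[(send & alarm) U send]: greatest fixpoint, start Z0 = {Hold, Busy, Retry, Check, Store}, keep only states in Sat with some successor in Z. Z1 = {Busy, Retry, Check, Store}; Z2 = {Retry, Check, Store}; fixed.
Sat(EG A[(send & alarm) U send]) = {Retry, Check, Store}
|Sat(EG A[(send & alarm) U send])| = |{Retry, Check, Store}| = 3.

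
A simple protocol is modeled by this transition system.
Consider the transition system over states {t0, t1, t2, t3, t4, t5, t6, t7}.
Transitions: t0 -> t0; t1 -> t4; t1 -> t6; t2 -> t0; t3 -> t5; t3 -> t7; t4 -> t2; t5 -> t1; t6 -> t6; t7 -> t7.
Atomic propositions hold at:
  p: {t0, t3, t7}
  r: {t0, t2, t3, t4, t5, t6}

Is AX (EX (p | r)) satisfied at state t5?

Yes

Sat(p | r) = {t0, t2, t3, t4, t5, t6, t7}
Sat(EX (p | r)) = {s : some successor in {t0, t2, t3, t4, t5, t6, t7}} = {t0, t1, t2, t3, t4, t6, t7}
Sat(AX (EX (p | r))) = {s : every successor in {t0, t1, t2, t3, t4, t6, t7}} = {t0, t1, t2, t4, t5, t6, t7}
t5 ∈ Sat(AX (EX (p | r))) = {t0, t1, t2, t4, t5, t6, t7}, so the formula holds at t5.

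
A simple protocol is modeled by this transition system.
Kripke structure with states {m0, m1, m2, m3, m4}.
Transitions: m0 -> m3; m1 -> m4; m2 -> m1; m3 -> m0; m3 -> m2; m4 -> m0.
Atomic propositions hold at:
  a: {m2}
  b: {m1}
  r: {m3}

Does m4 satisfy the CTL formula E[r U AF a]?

No

AF a: least fixpoint, start Z0 = {m2}, add states with every successor in Z. Already a fixed point.
Sat(AF a) = {m2}
E[r U AF a]: least fixpoint, start Z0 = Sat(AF a) = {m2}, add states in Sat(r) with some successor in Z. Z1 = {m2, m3}; fixed.
Sat(E[r U AF a]) = {m2, m3}
m4 ∉ Sat(E[r U AF a]) = {m2, m3}, so the formula does not hold at m4.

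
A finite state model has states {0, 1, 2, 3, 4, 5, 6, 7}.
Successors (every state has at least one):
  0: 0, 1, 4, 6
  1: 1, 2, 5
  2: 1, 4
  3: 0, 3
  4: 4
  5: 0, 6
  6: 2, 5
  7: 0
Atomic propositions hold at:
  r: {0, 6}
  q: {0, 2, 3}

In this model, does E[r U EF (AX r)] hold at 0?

Yes

Sat(AX r) = {s : every successor in {0, 6}} = {5, 7}
EF (AX r): least fixpoint, start Z0 = {5, 7}, add states with some successor in Z. Z1 = {1, 5, 6, 7}; Z2 = {0, 1, 2, 5, 6, 7}; Z3 = {0, 1, 2, 3, 5, 6, 7}; fixed.
Sat(EF (AX r)) = {0, 1, 2, 3, 5, 6, 7}
E[r U EF (AX r)]: least fixpoint, start Z0 = Sat(EF (AX r)) = {0, 1, 2, 3, 5, 6, 7}, add states in Sat(r) with some successor in Z. Already a fixed point.
Sat(E[r U EF (AX r)]) = {0, 1, 2, 3, 5, 6, 7}
0 ∈ Sat(E[r U EF (AX r)]) = {0, 1, 2, 3, 5, 6, 7}, so the formula holds at 0.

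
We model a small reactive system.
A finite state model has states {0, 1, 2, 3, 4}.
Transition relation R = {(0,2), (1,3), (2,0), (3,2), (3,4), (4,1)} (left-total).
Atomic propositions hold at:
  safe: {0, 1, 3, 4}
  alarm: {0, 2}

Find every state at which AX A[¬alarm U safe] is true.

{1, 2, 4}

Sat(¬alarm) = {1, 3, 4}
A[¬alarm U safe]: least fixpoint, start Z0 = Sat(safe) = {0, 1, 3, 4}, add states in Sat(¬alarm) with every successor in Z. Already a fixed point.
Sat(A[¬alarm U safe]) = {0, 1, 3, 4}
Sat(AX A[¬alarm U safe]) = {s : every successor in {0, 1, 3, 4}} = {1, 2, 4}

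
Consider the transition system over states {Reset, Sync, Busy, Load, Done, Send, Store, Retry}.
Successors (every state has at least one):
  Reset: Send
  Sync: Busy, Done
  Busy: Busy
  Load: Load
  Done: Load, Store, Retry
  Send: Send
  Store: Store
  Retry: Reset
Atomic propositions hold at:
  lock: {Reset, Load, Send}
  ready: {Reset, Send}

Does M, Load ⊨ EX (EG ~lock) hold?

No

Sat(~lock) = {Sync, Busy, Done, Store, Retry}
EG ~lock: greatest fixpoint, start Z0 = {Sync, Busy, Done, Store, Retry}, keep only states in Sat with some successor in Z. Z1 = {Sync, Busy, Done, Store}; fixed.
Sat(EG ~lock) = {Sync, Busy, Done, Store}
Sat(EX (EG ~lock)) = {s : some successor in {Sync, Busy, Done, Store}} = {Sync, Busy, Done, Store}
Load ∉ Sat(EX (EG ~lock)) = {Sync, Busy, Done, Store}, so the formula does not hold at Load.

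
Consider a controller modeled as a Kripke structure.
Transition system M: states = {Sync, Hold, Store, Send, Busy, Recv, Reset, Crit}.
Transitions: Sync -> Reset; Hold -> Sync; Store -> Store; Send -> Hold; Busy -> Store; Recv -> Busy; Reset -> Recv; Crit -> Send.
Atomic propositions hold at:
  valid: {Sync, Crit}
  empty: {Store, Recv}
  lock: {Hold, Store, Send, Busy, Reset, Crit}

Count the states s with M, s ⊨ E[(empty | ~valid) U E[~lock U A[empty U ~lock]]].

Sat(~valid) = {Hold, Store, Send, Busy, Recv, Reset}
Sat(empty | ~valid) = {Hold, Store, Send, Busy, Recv, Reset}
Sat(~lock) = {Sync, Recv}
A[empty U ~lock]: least fixpoint, start Z0 = Sat(~lock) = {Sync, Recv}, add states in Sat(empty) with every successor in Z. Already a fixed point.
Sat(A[empty U ~lock]) = {Sync, Recv}
E[~lock U A[empty U ~lock]]: least fixpoint, start Z0 = Sat(A[empty U ~lock]) = {Sync, Recv}, add states in Sat(~lock) with some successor in Z. Already a fixed point.
Sat(E[~lock U A[empty U ~lock]]) = {Sync, Recv}
E[(empty | ~valid) U E[~lock U A[empty U ~lock]]]: least fixpoint, start Z0 = Sat(E[~lock U A[empty U ~lock]]) = {Sync, Recv}, add states in Sat(empty | ~valid) with some successor in Z. Z1 = {Sync, Hold, Recv, Reset}; Z2 = {Sync, Hold, Send, Recv, Reset}; fixed.
Sat(E[(empty | ~valid) U E[~lock U A[empty U ~lock]]]) = {Sync, Hold, Send, Recv, Reset}
|Sat(E[(empty | ~valid) U E[~lock U A[empty U ~lock]]])| = |{Sync, Hold, Send, Recv, Reset}| = 5.

5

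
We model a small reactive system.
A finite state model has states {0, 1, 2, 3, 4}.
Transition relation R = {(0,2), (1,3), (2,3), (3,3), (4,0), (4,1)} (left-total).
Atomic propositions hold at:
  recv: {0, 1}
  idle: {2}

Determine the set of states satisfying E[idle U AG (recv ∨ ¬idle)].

Sat(¬idle) = {0, 1, 3, 4}
Sat(recv ∨ ¬idle) = {0, 1, 3, 4}
AG (recv ∨ ¬idle): greatest fixpoint, start Z0 = {0, 1, 3, 4}, keep only states in Sat with every successor in Z. Z1 = {1, 3, 4}; Z2 = {1, 3}; fixed.
Sat(AG (recv ∨ ¬idle)) = {1, 3}
E[idle U AG (recv ∨ ¬idle)]: least fixpoint, start Z0 = Sat(AG (recv ∨ ¬idle)) = {1, 3}, add states in Sat(idle) with some successor in Z. Z1 = {1, 2, 3}; fixed.
Sat(E[idle U AG (recv ∨ ¬idle)]) = {1, 2, 3}

{1, 2, 3}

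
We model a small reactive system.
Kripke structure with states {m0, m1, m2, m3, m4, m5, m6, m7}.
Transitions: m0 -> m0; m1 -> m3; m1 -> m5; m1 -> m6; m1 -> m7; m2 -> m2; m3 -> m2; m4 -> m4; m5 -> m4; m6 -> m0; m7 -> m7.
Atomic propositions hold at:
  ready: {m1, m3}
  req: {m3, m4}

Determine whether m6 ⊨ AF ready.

No

AF ready: least fixpoint, start Z0 = {m1, m3}, add states with every successor in Z. Already a fixed point.
Sat(AF ready) = {m1, m3}
m6 ∉ Sat(AF ready) = {m1, m3}, so the formula does not hold at m6.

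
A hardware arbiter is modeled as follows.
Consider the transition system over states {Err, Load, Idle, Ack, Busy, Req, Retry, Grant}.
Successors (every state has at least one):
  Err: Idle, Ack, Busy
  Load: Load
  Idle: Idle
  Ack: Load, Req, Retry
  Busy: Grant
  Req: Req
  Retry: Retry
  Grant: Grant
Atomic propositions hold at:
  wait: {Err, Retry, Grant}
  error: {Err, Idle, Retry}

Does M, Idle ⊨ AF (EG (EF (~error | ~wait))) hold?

Sat(~error) = {Load, Ack, Busy, Req, Grant}
Sat(~wait) = {Load, Idle, Ack, Busy, Req}
Sat(~error | ~wait) = {Load, Idle, Ack, Busy, Req, Grant}
EF (~error | ~wait): least fixpoint, start Z0 = {Load, Idle, Ack, Busy, Req, Grant}, add states with some successor in Z. Z1 = {Err, Load, Idle, Ack, Busy, Req, Grant}; fixed.
Sat(EF (~error | ~wait)) = {Err, Load, Idle, Ack, Busy, Req, Grant}
EG (EF (~error | ~wait)): greatest fixpoint, start Z0 = {Err, Load, Idle, Ack, Busy, Req, Grant}, keep only states in Sat with some successor in Z. Already a fixed point.
Sat(EG (EF (~error | ~wait))) = {Err, Load, Idle, Ack, Busy, Req, Grant}
AF (EG (EF (~error | ~wait))): least fixpoint, start Z0 = {Err, Load, Idle, Ack, Busy, Req, Grant}, add states with every successor in Z. Already a fixed point.
Sat(AF (EG (EF (~error | ~wait)))) = {Err, Load, Idle, Ack, Busy, Req, Grant}
Idle ∈ Sat(AF (EG (EF (~error | ~wait)))) = {Err, Load, Idle, Ack, Busy, Req, Grant}, so the formula holds at Idle.

Yes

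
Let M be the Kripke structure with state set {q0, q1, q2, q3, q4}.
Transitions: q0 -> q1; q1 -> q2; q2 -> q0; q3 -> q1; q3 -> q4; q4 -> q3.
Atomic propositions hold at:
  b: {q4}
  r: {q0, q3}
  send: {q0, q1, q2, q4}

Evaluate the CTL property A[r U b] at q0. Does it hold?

No

A[r U b]: least fixpoint, start Z0 = Sat(b) = {q4}, add states in Sat(r) with every successor in Z. Already a fixed point.
Sat(A[r U b]) = {q4}
q0 ∉ Sat(A[r U b]) = {q4}, so the formula does not hold at q0.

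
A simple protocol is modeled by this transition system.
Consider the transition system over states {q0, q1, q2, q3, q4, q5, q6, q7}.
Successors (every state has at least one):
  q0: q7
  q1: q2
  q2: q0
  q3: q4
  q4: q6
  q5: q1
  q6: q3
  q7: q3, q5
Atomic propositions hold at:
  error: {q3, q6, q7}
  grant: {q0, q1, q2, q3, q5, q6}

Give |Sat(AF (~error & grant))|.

Sat(~error) = {q0, q1, q2, q4, q5}
Sat(~error & grant) = {q0, q1, q2, q5}
AF (~error & grant): least fixpoint, start Z0 = {q0, q1, q2, q5}, add states with every successor in Z. Already a fixed point.
Sat(AF (~error & grant)) = {q0, q1, q2, q5}
|Sat(AF (~error & grant))| = |{q0, q1, q2, q5}| = 4.

4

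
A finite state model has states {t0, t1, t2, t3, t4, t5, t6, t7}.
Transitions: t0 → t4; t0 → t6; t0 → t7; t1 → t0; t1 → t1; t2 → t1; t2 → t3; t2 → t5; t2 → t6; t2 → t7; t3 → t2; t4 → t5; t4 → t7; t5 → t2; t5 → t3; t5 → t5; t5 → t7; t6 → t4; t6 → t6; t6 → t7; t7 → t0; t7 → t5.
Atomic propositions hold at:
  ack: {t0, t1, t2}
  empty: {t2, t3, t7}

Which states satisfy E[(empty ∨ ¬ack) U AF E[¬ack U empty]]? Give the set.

Sat(¬ack) = {t3, t4, t5, t6, t7}
Sat(empty ∨ ¬ack) = {t2, t3, t4, t5, t6, t7}
E[¬ack U empty]: least fixpoint, start Z0 = Sat(empty) = {t2, t3, t7}, add states in Sat(¬ack) with some successor in Z. Z1 = {t2, t3, t4, t5, t6, t7}; fixed.
Sat(E[¬ack U empty]) = {t2, t3, t4, t5, t6, t7}
AF E[¬ack U empty]: least fixpoint, start Z0 = {t2, t3, t4, t5, t6, t7}, add states with every successor in Z. Z1 = {t0, t2, t3, t4, t5, t6, t7}; fixed.
Sat(AF E[¬ack U empty]) = {t0, t2, t3, t4, t5, t6, t7}
E[(empty ∨ ¬ack) U AF E[¬ack U empty]]: least fixpoint, start Z0 = Sat(AF E[¬ack U empty]) = {t0, t2, t3, t4, t5, t6, t7}, add states in Sat(empty ∨ ¬ack) with some successor in Z. Already a fixed point.
Sat(E[(empty ∨ ¬ack) U AF E[¬ack U empty]]) = {t0, t2, t3, t4, t5, t6, t7}

{t0, t2, t3, t4, t5, t6, t7}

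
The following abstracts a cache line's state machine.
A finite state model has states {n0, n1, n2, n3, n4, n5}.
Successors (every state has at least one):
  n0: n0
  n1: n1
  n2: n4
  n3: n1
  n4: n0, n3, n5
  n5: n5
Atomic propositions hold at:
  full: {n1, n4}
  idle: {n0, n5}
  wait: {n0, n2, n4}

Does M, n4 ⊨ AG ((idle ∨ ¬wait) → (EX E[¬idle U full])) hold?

No

Sat(¬wait) = {n1, n3, n5}
Sat(idle ∨ ¬wait) = {n0, n1, n3, n5}
Sat(¬idle) = {n1, n2, n3, n4}
E[¬idle U full]: least fixpoint, start Z0 = Sat(full) = {n1, n4}, add states in Sat(¬idle) with some successor in Z. Z1 = {n1, n2, n3, n4}; fixed.
Sat(E[¬idle U full]) = {n1, n2, n3, n4}
Sat(EX E[¬idle U full]) = {s : some successor in {n1, n2, n3, n4}} = {n1, n2, n3, n4}
Sat((idle ∨ ¬wait) → (EX E[¬idle U full])) = {n1, n2, n3, n4}
AG ((idle ∨ ¬wait) → (EX E[¬idle U full])): greatest fixpoint, start Z0 = {n1, n2, n3, n4}, keep only states in Sat with every successor in Z. Z1 = {n1, n2, n3}; Z2 = {n1, n3}; fixed.
Sat(AG ((idle ∨ ¬wait) → (EX E[¬idle U full]))) = {n1, n3}
n4 ∉ Sat(AG ((idle ∨ ¬wait) → (EX E[¬idle U full]))) = {n1, n3}, so the formula does not hold at n4.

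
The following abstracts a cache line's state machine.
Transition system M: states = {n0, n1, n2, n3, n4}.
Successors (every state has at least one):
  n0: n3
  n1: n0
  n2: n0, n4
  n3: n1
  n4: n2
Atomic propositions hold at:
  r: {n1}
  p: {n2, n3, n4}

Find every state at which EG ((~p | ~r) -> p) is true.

Sat(~p) = {n0, n1}
Sat(~r) = {n0, n2, n3, n4}
Sat(~p | ~r) = {n0, n1, n2, n3, n4}
Sat((~p | ~r) -> p) = {n2, n3, n4}
EG ((~p | ~r) -> p): greatest fixpoint, start Z0 = {n2, n3, n4}, keep only states in Sat with some successor in Z. Z1 = {n2, n4}; fixed.
Sat(EG ((~p | ~r) -> p)) = {n2, n4}

{n2, n4}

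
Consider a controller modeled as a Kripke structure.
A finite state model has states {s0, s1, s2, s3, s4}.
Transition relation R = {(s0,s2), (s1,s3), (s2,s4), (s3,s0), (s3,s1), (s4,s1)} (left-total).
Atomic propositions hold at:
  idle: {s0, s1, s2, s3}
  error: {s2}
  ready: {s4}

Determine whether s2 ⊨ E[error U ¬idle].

Yes

Sat(¬idle) = {s4}
E[error U ¬idle]: least fixpoint, start Z0 = Sat(¬idle) = {s4}, add states in Sat(error) with some successor in Z. Z1 = {s2, s4}; fixed.
Sat(E[error U ¬idle]) = {s2, s4}
s2 ∈ Sat(E[error U ¬idle]) = {s2, s4}, so the formula holds at s2.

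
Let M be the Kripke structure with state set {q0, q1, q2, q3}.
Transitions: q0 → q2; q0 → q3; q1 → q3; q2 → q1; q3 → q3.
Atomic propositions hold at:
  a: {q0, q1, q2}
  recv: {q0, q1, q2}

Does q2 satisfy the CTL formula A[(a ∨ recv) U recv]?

Sat(a ∨ recv) = {q0, q1, q2}
A[(a ∨ recv) U recv]: least fixpoint, start Z0 = Sat(recv) = {q0, q1, q2}, add states in Sat(a ∨ recv) with every successor in Z. Already a fixed point.
Sat(A[(a ∨ recv) U recv]) = {q0, q1, q2}
q2 ∈ Sat(A[(a ∨ recv) U recv]) = {q0, q1, q2}, so the formula holds at q2.

Yes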